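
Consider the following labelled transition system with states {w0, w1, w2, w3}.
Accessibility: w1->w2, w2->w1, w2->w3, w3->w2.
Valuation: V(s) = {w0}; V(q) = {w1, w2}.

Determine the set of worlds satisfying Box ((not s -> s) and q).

Let φ = Box ((not s -> s) and q). Evaluate φ at each world:
  w0 (successors ∅): φ is true.
  w1 (successors {w2}): φ is false.
  w2 (successors {w1, w3}): φ is false.
  w3 (successors {w2}): φ is false.
For instance, at w2:
  At w2: Box ((not s -> s) and q) requires (not s -> s) and q at every successor {w1, w3}.
    (not s -> s) and q fails at w1, so Box ((not s -> s) and q) is false at w2.
Satisfying worlds: {w0}

w0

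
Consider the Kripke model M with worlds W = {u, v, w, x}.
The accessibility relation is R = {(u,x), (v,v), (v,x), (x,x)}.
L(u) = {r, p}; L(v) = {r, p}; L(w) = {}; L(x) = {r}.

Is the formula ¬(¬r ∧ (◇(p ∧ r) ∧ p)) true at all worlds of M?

Yes

Recall that ◇ψ holds at a world iff ψ holds at some accessible world.
Let φ = ¬(¬r ∧ (◇(p ∧ r) ∧ p)). Evaluate φ at each world:
  u (successors {x}): φ is true.
  v (successors {v, x}): φ is true.
  w (successors ∅): φ is true.
  x (successors {x}): φ is true.
For instance, at x:
  At x: ¬r ∧ (◇(p ∧ r) ∧ p) is false, so ¬(¬r ∧ (◇(p ∧ r) ∧ p)) is true.
    At x: ¬r is false, ◇(p ∧ r) ∧ p is false, so ¬r ∧ (◇(p ∧ r) ∧ p) is false.
      At x: ◇(p ∧ r) is false, p is false, so ◇(p ∧ r) ∧ p is false.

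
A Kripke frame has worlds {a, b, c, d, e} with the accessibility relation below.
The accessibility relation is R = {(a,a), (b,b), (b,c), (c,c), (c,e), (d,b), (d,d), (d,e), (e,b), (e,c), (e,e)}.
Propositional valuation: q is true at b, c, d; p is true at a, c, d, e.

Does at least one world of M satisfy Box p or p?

Yes

Let φ = Box p or p. Evaluate φ at each world:
  a (successors {a}): φ is true.
  b (successors {b, c}): φ is false.
  c (successors {c, e}): φ is true.
  d (successors {b, d, e}): φ is true.
  e (successors {b, c, e}): φ is true.
Detail at a (witness):
  At a: Box p is true, p is true, so Box p or p is true.
    At a: Box p requires p at every successor {a}.
      At a: p is true.
    So Box p is true at a.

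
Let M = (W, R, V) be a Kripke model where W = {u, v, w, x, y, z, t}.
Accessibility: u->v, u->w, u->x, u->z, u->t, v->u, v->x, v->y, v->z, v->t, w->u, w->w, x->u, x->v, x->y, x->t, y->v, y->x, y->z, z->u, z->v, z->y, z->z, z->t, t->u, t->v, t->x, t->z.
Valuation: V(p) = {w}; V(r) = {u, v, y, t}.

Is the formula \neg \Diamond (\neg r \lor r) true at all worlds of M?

Let φ = \neg \Diamond (\neg r \lor r). Evaluate φ at each world:
  u (successors {v, w, x, z, t}): φ is false.
  v (successors {u, x, y, z, t}): φ is false.
  w (successors {u, w}): φ is false.
  x (successors {u, v, y, t}): φ is false.
  y (successors {v, x, z}): φ is false.
  z (successors {u, v, y, z, t}): φ is false.
  t (successors {u, v, x, z}): φ is false.
Detail at u (counterexample):
  At u: \Diamond (\neg r \lor r) is true, so \neg \Diamond (\neg r \lor r) is false.
    At u: \Diamond (\neg r \lor r) requires \neg r \lor r at some successor in {v, w, x, z, t}.
      \neg r \lor r holds at v, so \Diamond (\neg r \lor r) is true at u.

No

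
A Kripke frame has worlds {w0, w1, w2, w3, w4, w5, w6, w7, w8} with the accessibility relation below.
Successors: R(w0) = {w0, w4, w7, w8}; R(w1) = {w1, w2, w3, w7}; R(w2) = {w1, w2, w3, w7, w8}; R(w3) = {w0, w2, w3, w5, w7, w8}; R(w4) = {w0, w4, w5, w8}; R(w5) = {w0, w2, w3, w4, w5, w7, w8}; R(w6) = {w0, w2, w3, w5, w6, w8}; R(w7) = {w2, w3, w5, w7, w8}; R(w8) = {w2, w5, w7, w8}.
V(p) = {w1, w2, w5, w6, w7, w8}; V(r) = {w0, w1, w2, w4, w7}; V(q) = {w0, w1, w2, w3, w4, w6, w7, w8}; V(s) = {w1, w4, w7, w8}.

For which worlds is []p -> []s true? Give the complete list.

Recall that []ψ holds at a world iff ψ holds at every accessible world, and <>ψ holds iff ψ holds at some accessible world.
Let φ = []p -> []s. Evaluate φ at each world:
  w0 (successors {w0, w4, w7, w8}): φ is true.
  w1 (successors {w1, w2, w3, w7}): φ is true.
  w2 (successors {w1, w2, w3, w7, w8}): φ is true.
  w3 (successors {w0, w2, w3, w5, w7, w8}): φ is true.
  w4 (successors {w0, w4, w5, w8}): φ is true.
  w5 (successors {w0, w2, w3, w4, w5, w7, w8}): φ is true.
  w6 (successors {w0, w2, w3, w5, w6, w8}): φ is true.
  w7 (successors {w2, w3, w5, w7, w8}): φ is true.
  w8 (successors {w2, w5, w7, w8}): φ is false.
For instance, at w0:
  At w0: []p is false, []s is false, so []p -> []s is true.
    At w0: []p requires p at every successor {w0, w4, w7, w8}.
      p fails at w0, so []p is false at w0.
    At w0: []s requires s at every successor {w0, w4, w7, w8}.
      s fails at w0, so []s is false at w0.
Satisfying worlds: {w0, w1, w2, w3, w4, w5, w6, w7}

w0, w1, w2, w3, w4, w5, w6, w7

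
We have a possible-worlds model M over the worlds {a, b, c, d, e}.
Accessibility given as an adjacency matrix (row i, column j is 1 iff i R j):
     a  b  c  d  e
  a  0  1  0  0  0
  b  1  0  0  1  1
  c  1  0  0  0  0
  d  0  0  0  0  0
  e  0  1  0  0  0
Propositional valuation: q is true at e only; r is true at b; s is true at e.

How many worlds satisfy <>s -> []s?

Let φ = <>s -> []s. Evaluate φ at each world:
  a (successors {b}): φ is true.
  b (successors {a, d, e}): φ is false.
  c (successors {a}): φ is true.
  d (successors ∅): φ is true.
  e (successors {b}): φ is true.
For instance, at c:
  At c: <>s is false, []s is false, so <>s -> []s is true.
    At c: <>s requires s at some successor in {a}.
      At a: s is false.
    So <>s is false at c.
    At c: []s requires s at every successor {a}.
      s fails at a, so []s is false at c.
Satisfying worlds: {a, c, d, e}

4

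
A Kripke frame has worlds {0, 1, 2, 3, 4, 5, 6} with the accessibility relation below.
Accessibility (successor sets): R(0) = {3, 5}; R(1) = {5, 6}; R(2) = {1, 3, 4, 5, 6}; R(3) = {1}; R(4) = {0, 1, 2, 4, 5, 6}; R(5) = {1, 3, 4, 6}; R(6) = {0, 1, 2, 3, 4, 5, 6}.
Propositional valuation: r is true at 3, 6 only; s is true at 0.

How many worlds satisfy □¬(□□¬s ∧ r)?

3

Let φ = □¬(□□¬s ∧ r). Evaluate φ at each world:
  0 (successors {3, 5}): φ is false.
  1 (successors {5, 6}): φ is true.
  2 (successors {1, 3, 4, 5, 6}): φ is false.
  3 (successors {1}): φ is true.
  4 (successors {0, 1, 2, 4, 5, 6}): φ is true.
  5 (successors {1, 3, 4, 6}): φ is false.
  6 (successors {0, 1, 2, 3, 4, 5, 6}): φ is false.
For instance, at 3:
  At 3: □¬(□□¬s ∧ r) requires ¬(□□¬s ∧ r) at every successor {1}.
      At 1: □□¬s ∧ r is false, so ¬(□□¬s ∧ r) is true.
  So □¬(□□¬s ∧ r) is true at 3.
Satisfying worlds: {1, 3, 4}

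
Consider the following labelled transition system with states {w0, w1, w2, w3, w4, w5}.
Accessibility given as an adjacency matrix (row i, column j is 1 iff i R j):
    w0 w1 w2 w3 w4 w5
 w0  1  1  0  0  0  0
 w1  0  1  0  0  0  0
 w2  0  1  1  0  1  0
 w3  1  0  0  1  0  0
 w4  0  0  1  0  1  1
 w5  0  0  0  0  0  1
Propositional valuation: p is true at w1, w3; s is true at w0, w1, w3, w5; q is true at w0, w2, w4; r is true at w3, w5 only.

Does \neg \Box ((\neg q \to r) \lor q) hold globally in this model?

Let φ = \neg \Box ((\neg q \to r) \lor q). Evaluate φ at each world:
  w0 (successors {w0, w1}): φ is true.
  w1 (successors {w1}): φ is true.
  w2 (successors {w1, w2, w4}): φ is true.
  w3 (successors {w0, w3}): φ is false.
  w4 (successors {w2, w4, w5}): φ is false.
  w5 (successors {w5}): φ is false.
Detail at w3 (counterexample):
  At w3: \Box ((\neg q \to r) \lor q) is true, so \neg \Box ((\neg q \to r) \lor q) is false.
    At w3: \Box ((\neg q \to r) \lor q) requires (\neg q \to r) \lor q at every successor {w0, w3}.
      At w0: (\neg q \to r) \lor q is true.
      At w3: (\neg q \to r) \lor q is true.
    So \Box ((\neg q \to r) \lor q) is true at w3.

No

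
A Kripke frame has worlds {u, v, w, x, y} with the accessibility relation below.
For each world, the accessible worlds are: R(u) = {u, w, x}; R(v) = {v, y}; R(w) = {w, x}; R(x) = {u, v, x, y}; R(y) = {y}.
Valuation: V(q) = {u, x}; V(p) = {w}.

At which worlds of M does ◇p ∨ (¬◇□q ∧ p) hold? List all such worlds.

u, w

Recall that □ψ holds at a world iff ψ holds at every accessible world, and ◇ψ holds iff ψ holds at some accessible world.
Let φ = ◇p ∨ (¬◇□q ∧ p). Evaluate φ at each world:
  u (successors {u, w, x}): φ is true.
  v (successors {v, y}): φ is false.
  w (successors {w, x}): φ is true.
  x (successors {u, v, x, y}): φ is false.
  y (successors {y}): φ is false.
For instance, at y:
  At y: ◇p is false, ¬◇□q ∧ p is false, so ◇p ∨ (¬◇□q ∧ p) is false.
    At y: ◇p requires p at some successor in {y}.
      At y: p is false.
    So ◇p is false at y.
    At y: ¬◇□q is true, p is false, so ¬◇□q ∧ p is false.
      At y: ◇□q is false, so ¬◇□q is true.
Satisfying worlds: {u, w}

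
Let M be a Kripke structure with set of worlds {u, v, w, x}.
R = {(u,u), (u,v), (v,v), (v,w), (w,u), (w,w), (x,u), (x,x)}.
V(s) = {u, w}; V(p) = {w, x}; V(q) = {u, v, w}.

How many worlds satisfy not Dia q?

Let φ = not Dia q. Evaluate φ at each world:
  u (successors {u, v}): φ is false.
  v (successors {v, w}): φ is false.
  w (successors {u, w}): φ is false.
  x (successors {u, x}): φ is false.
For instance, at v:
  At v: Dia q is true, so not Dia q is false.
    At v: Dia q requires q at some successor in {v, w}.
      q holds at v, so Dia q is true at v.
Satisfying worlds: none.

0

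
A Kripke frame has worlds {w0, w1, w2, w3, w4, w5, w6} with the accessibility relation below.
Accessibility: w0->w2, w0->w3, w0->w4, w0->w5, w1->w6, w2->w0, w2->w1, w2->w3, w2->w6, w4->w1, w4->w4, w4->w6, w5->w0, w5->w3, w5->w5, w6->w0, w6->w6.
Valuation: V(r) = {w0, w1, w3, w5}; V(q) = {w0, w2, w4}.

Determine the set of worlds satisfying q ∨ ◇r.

Recall that ◇ψ holds at a world iff ψ holds at some accessible world.
Let φ = q ∨ ◇r. Evaluate φ at each world:
  w0 (successors {w2, w3, w4, w5}): φ is true.
  w1 (successors {w6}): φ is false.
  w2 (successors {w0, w1, w3, w6}): φ is true.
  w3 (successors ∅): φ is false.
  w4 (successors {w1, w4, w6}): φ is true.
  w5 (successors {w0, w3, w5}): φ is true.
  w6 (successors {w0, w6}): φ is true.
For instance, at w4:
  At w4: q is true, ◇r is true, so q ∨ ◇r is true.
    At w4: ◇r requires r at some successor in {w1, w4, w6}.
      r holds at w1, so ◇r is true at w4.
Satisfying worlds: {w0, w2, w4, w5, w6}

w0, w2, w4, w5, w6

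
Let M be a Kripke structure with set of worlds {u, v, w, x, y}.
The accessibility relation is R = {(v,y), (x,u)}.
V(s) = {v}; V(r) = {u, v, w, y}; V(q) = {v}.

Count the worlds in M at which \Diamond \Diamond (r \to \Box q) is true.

Let φ = \Diamond \Diamond (r \to \Box q). Evaluate φ at each world:
  u (successors ∅): φ is false.
  v (successors {y}): φ is false.
  w (successors ∅): φ is false.
  x (successors {u}): φ is false.
  y (successors ∅): φ is false.
For instance, at x:
  At x: \Diamond \Diamond (r \to \Box q) requires \Diamond (r \to \Box q) at some successor in {u}.
    At u: \Diamond (r \to \Box q) is false.
  So \Diamond \Diamond (r \to \Box q) is false at x.
Satisfying worlds: none.

0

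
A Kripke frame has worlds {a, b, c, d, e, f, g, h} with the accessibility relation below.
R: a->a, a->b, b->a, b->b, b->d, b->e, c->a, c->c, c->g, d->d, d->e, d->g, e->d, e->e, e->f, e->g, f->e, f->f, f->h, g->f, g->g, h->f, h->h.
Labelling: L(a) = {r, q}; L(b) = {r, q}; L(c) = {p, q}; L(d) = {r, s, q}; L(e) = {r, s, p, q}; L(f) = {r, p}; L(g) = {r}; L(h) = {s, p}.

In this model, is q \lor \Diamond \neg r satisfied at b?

Recall that \Diamond ψ holds at a world iff ψ holds at some accessible world.
At b: q is true, \Diamond \neg r is false, so q \lor \Diamond \neg r is true.
  At b: \Diamond \neg r requires \neg r at some successor in {a, b, d, e}.
    At a: \neg r is false.
    At b: \neg r is false.
    At d: \neg r is false.
    At e: \neg r is false.
  So \Diamond \neg r is false at b.

Yes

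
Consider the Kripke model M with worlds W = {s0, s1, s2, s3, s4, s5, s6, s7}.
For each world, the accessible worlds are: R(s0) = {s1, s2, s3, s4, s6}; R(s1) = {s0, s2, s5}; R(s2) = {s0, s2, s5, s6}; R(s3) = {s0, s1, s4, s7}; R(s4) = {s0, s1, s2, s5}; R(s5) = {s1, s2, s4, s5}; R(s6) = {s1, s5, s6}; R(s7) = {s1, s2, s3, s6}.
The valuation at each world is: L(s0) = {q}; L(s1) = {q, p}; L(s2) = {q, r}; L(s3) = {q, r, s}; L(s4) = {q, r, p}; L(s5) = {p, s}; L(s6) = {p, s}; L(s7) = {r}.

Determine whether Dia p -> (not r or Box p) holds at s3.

At s3: Dia p is true, not r or Box p is false, so Dia p -> (not r or Box p) is false.
  At s3: Dia p requires p at some successor in {s0, s1, s4, s7}.
    p holds at s1, so Dia p is true at s3.
  At s3: not r is false, Box p is false, so not r or Box p is false.
    At s3: Box p requires p at every successor {s0, s1, s4, s7}.
      p fails at s0, so Box p is false at s3.

No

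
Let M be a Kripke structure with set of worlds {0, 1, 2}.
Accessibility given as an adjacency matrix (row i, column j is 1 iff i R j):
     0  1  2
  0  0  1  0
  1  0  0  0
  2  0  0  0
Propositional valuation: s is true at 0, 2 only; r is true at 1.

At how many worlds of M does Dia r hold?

1

Let φ = Dia r. Evaluate φ at each world:
  0 (successors {1}): φ is true.
  1 (successors ∅): φ is false.
  2 (successors ∅): φ is false.
For instance, at 0:
  At 0: Dia r requires r at some successor in {1}.
    r holds at 1, so Dia r is true at 0.
Satisfying worlds: {0}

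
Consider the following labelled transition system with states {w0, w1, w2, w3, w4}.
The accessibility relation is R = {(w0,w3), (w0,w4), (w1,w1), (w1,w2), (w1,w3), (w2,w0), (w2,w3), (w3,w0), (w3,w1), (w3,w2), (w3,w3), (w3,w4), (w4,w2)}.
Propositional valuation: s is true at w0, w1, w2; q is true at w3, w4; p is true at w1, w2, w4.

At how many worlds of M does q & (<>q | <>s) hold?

Let φ = q & (<>q | <>s). Evaluate φ at each world:
  w0 (successors {w3, w4}): φ is false.
  w1 (successors {w1, w2, w3}): φ is false.
  w2 (successors {w0, w3}): φ is false.
  w3 (successors {w0, w1, w2, w3, w4}): φ is true.
  w4 (successors {w2}): φ is true.
For instance, at w2:
  At w2: q is false, <>q | <>s is true, so q & (<>q | <>s) is false.
    At w2: <>q is true, <>s is true, so <>q | <>s is true.
      At w2: <>q requires q at some successor in {w0, w3}.
        q holds at w3, so <>q is true at w2.
      At w2: <>s requires s at some successor in {w0, w3}.
        s holds at w0, so <>s is true at w2.
Satisfying worlds: {w3, w4}

2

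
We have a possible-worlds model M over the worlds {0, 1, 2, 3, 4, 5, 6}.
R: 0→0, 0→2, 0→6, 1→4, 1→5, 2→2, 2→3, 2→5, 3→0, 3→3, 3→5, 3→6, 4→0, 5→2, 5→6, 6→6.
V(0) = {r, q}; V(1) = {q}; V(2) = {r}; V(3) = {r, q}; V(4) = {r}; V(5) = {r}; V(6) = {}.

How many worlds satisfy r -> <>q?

Let φ = r -> <>q. Evaluate φ at each world:
  0 (successors {0, 2, 6}): φ is true.
  1 (successors {4, 5}): φ is true.
  2 (successors {2, 3, 5}): φ is true.
  3 (successors {0, 3, 5, 6}): φ is true.
  4 (successors {0}): φ is true.
  5 (successors {2, 6}): φ is false.
  6 (successors {6}): φ is true.
For instance, at 6:
  At 6: r is false, <>q is false, so r -> <>q is true.
    At 6: <>q requires q at some successor in {6}.
      At 6: q is false.
    So <>q is false at 6.
Satisfying worlds: {0, 1, 2, 3, 4, 6}

6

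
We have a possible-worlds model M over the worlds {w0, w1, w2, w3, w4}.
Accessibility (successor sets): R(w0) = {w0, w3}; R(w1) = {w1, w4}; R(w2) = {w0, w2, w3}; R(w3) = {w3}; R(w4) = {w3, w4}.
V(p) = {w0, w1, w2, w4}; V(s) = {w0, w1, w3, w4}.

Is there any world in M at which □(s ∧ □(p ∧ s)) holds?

Recall that □ψ holds at a world iff ψ holds at every accessible world, and ◇ψ holds iff ψ holds at some accessible world.
Let φ = □(s ∧ □(p ∧ s)). Evaluate φ at each world:
  w0 (successors {w0, w3}): φ is false.
  w1 (successors {w1, w4}): φ is false.
  w2 (successors {w0, w2, w3}): φ is false.
  w3 (successors {w3}): φ is false.
  w4 (successors {w3, w4}): φ is false.
For instance, at w3:
  At w3: □(s ∧ □(p ∧ s)) requires s ∧ □(p ∧ s) at every successor {w3}.
    s ∧ □(p ∧ s) fails at w3, so □(s ∧ □(p ∧ s)) is false at w3.
      At w3: s is true, □(p ∧ s) is false, so s ∧ □(p ∧ s) is false.

No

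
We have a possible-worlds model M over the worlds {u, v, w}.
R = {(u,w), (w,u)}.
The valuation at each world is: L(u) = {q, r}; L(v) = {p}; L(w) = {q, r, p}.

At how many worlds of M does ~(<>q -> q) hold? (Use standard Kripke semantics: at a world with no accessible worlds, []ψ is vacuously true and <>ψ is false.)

Let φ = ~(<>q -> q). Evaluate φ at each world:
  u (successors {w}): φ is false.
  v (successors ∅): φ is false.
  w (successors {u}): φ is false.
For instance, at w:
  At w: <>q -> q is true, so ~(<>q -> q) is false.
    At w: <>q is true, q is true, so <>q -> q is true.
      At w: <>q requires q at some successor in {u}.
        q holds at u, so <>q is true at w.
Satisfying worlds: none.

0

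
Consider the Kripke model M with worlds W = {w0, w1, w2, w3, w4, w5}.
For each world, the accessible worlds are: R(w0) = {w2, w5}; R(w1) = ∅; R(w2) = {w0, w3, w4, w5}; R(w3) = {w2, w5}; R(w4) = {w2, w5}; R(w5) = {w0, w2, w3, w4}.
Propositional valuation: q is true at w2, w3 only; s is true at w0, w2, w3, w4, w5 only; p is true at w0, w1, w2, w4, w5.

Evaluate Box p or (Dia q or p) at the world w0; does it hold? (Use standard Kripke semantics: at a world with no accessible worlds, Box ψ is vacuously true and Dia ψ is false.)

Recall that Box ψ holds at a world iff ψ holds at every accessible world, and Dia ψ holds iff ψ holds at some accessible world.
At w0: Box p is true, Dia q or p is true, so Box p or (Dia q or p) is true.
  At w0: Box p requires p at every successor {w2, w5}.
    At w2: p is true.
    At w5: p is true.
  So Box p is true at w0.
  At w0: Dia q is true, p is true, so Dia q or p is true.
    At w0: Dia q requires q at some successor in {w2, w5}.
      q holds at w2, so Dia q is true at w0.

Yes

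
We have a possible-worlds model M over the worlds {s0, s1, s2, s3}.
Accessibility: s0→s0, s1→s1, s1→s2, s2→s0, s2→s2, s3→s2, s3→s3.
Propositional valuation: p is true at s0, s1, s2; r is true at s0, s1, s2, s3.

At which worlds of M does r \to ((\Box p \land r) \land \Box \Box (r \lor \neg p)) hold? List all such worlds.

Let φ = r \to ((\Box p \land r) \land \Box \Box (r \lor \neg p)). Evaluate φ at each world:
  s0 (successors {s0}): φ is true.
  s1 (successors {s1, s2}): φ is true.
  s2 (successors {s0, s2}): φ is true.
  s3 (successors {s2, s3}): φ is false.
For instance, at s3:
  At s3: r is true, (\Box p \land r) \land \Box \Box (r \lor \neg p) is false, so r \to ((\Box p \land r) \land \Box \Box (r \lor \neg p)) is false.
    At s3: \Box p \land r is false, \Box \Box (r \lor \neg p) is true, so (\Box p \land r) \land \Box \Box (r \lor \neg p) is false.
      At s3: \Box p is false, r is true, so \Box p \land r is false.
      At s3: \Box \Box (r \lor \neg p) requires \Box (r \lor \neg p) at every successor {s2, s3}.
        At s2: \Box (r \lor \neg p) is true.
        At s3: \Box (r \lor \neg p) is true.
      So \Box \Box (r \lor \neg p) is true at s3.
Satisfying worlds: {s0, s1, s2}

s0, s1, s2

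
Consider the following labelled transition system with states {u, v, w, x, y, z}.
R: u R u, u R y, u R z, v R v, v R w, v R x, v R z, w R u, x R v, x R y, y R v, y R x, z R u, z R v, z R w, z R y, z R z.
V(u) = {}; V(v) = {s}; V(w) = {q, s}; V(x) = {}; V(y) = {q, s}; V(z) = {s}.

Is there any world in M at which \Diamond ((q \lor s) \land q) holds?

Yes

Let φ = \Diamond ((q \lor s) \land q). Evaluate φ at each world:
  u (successors {u, y, z}): φ is true.
  v (successors {v, w, x, z}): φ is true.
  w (successors {u}): φ is false.
  x (successors {v, y}): φ is true.
  y (successors {v, x}): φ is false.
  z (successors {u, v, w, y, z}): φ is true.
Detail at u (witness):
  At u: \Diamond ((q \lor s) \land q) requires (q \lor s) \land q at some successor in {u, y, z}.
    (q \lor s) \land q holds at y, so \Diamond ((q \lor s) \land q) is true at u.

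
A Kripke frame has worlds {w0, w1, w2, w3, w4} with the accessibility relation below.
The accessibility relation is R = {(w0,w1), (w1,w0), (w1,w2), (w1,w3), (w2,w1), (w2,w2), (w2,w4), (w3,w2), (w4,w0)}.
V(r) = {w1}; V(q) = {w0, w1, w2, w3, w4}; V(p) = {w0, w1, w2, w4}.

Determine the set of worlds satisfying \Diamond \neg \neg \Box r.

Let φ = \Diamond \neg \neg \Box r. Evaluate φ at each world:
  w0 (successors {w1}): φ is false.
  w1 (successors {w0, w2, w3}): φ is true.
  w2 (successors {w1, w2, w4}): φ is false.
  w3 (successors {w2}): φ is false.
  w4 (successors {w0}): φ is true.
For instance, at w4:
  At w4: \Diamond \neg \neg \Box r requires \neg \neg \Box r at some successor in {w0}.
    \neg \neg \Box r holds at w0, so \Diamond \neg \neg \Box r is true at w4.
      At w0: \neg \Box r is false, so \neg \neg \Box r is true.
Satisfying worlds: {w1, w4}

w1, w4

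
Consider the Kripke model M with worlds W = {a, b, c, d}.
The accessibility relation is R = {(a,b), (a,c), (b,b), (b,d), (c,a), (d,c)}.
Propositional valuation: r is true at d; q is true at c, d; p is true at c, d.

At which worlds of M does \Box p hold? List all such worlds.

Let φ = \Box p. Evaluate φ at each world:
  a (successors {b, c}): φ is false.
  b (successors {b, d}): φ is false.
  c (successors {a}): φ is false.
  d (successors {c}): φ is true.
For instance, at c:
  At c: \Box p requires p at every successor {a}.
    p fails at a, so \Box p is false at c.
Satisfying worlds: {d}

d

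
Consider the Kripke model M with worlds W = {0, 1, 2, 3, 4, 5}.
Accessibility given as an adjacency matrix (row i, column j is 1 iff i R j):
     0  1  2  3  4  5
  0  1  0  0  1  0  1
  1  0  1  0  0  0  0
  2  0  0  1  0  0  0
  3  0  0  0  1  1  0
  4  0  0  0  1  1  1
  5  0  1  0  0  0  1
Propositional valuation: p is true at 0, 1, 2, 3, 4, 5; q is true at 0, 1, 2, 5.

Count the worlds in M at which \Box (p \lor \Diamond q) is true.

Recall that \Box ψ holds at a world iff ψ holds at every accessible world, and \Diamond ψ holds iff ψ holds at some accessible world.
Let φ = \Box (p \lor \Diamond q). Evaluate φ at each world:
  0 (successors {0, 3, 5}): φ is true.
  1 (successors {1}): φ is true.
  2 (successors {2}): φ is true.
  3 (successors {3, 4}): φ is true.
  4 (successors {3, 4, 5}): φ is true.
  5 (successors {1, 5}): φ is true.
For instance, at 2:
  At 2: \Box (p \lor \Diamond q) requires p \lor \Diamond q at every successor {2}.
      At 2: p is true, \Diamond q is true, so p \lor \Diamond q is true.
  So \Box (p \lor \Diamond q) is true at 2.
Satisfying worlds: {0, 1, 2, 3, 4, 5}

6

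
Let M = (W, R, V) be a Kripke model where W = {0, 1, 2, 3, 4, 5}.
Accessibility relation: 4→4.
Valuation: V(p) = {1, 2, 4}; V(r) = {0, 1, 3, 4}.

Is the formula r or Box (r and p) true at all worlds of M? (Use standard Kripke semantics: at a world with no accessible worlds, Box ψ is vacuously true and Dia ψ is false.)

Let φ = r or Box (r and p). Evaluate φ at each world:
  0 (successors ∅): φ is true.
  1 (successors ∅): φ is true.
  2 (successors ∅): φ is true.
  3 (successors ∅): φ is true.
  4 (successors {4}): φ is true.
  5 (successors ∅): φ is true.
For instance, at 4:
  At 4: r is true, Box (r and p) is true, so r or Box (r and p) is true.
    At 4: Box (r and p) requires r and p at every successor {4}.
      At 4: r and p is true.
    So Box (r and p) is true at 4.

Yes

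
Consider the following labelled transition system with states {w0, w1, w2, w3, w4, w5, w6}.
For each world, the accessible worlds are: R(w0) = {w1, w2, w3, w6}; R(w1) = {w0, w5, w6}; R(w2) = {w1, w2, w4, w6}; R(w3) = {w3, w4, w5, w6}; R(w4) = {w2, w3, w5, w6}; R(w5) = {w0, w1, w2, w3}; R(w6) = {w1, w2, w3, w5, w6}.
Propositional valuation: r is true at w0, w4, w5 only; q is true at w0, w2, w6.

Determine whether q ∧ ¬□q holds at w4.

At w4: q is false, ¬□q is true, so q ∧ ¬□q is false.
  At w4: □q is false, so ¬□q is true.
    At w4: □q requires q at every successor {w2, w3, w5, w6}.
      q fails at w3, so □q is false at w4.

No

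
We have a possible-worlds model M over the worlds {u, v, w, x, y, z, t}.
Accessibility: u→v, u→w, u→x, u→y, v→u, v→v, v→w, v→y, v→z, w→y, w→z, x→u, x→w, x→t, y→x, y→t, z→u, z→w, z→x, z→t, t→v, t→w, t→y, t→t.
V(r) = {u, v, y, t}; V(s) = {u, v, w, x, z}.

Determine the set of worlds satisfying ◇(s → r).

u, v, w, x, y, z, t

Recall that ◇ψ holds at a world iff ψ holds at some accessible world.
Let φ = ◇(s → r). Evaluate φ at each world:
  u (successors {v, w, x, y}): φ is true.
  v (successors {u, v, w, y, z}): φ is true.
  w (successors {y, z}): φ is true.
  x (successors {u, w, t}): φ is true.
  y (successors {x, t}): φ is true.
  z (successors {u, w, x, t}): φ is true.
  t (successors {v, w, y, t}): φ is true.
For instance, at x:
  At x: ◇(s → r) requires s → r at some successor in {u, w, t}.
    s → r holds at u, so ◇(s → r) is true at x.
Satisfying worlds: {u, v, w, x, y, z, t}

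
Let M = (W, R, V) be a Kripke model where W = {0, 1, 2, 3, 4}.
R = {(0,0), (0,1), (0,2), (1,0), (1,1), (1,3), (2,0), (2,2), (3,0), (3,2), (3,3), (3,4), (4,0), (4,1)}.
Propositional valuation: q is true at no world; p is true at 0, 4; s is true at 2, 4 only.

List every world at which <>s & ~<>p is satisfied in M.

none

Let φ = <>s & ~<>p. Evaluate φ at each world:
  0 (successors {0, 1, 2}): φ is false.
  1 (successors {0, 1, 3}): φ is false.
  2 (successors {0, 2}): φ is false.
  3 (successors {0, 2, 3, 4}): φ is false.
  4 (successors {0, 1}): φ is false.
For instance, at 1:
  At 1: <>s is false, ~<>p is false, so <>s & ~<>p is false.
    At 1: <>s requires s at some successor in {0, 1, 3}.
      At 0: s is false.
      At 1: s is false.
      At 3: s is false.
    So <>s is false at 1.
    At 1: <>p is true, so ~<>p is false.
      At 1: <>p requires p at some successor in {0, 1, 3}.
        p holds at 0, so <>p is true at 1.
Satisfying worlds: none.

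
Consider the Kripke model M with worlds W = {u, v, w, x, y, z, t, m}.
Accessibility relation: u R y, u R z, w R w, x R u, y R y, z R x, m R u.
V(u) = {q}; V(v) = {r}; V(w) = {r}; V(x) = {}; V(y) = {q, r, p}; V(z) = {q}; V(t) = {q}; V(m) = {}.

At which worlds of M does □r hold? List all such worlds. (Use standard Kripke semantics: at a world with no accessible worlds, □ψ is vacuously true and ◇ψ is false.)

v, w, y, t

Let φ = □r. Evaluate φ at each world:
  u (successors {y, z}): φ is false.
  v (successors ∅): φ is true.
  w (successors {w}): φ is true.
  x (successors {u}): φ is false.
  y (successors {y}): φ is true.
  z (successors {x}): φ is false.
  t (successors ∅): φ is true.
  m (successors {u}): φ is false.
For instance, at m:
  At m: □r requires r at every successor {u}.
    r fails at u, so □r is false at m.
Satisfying worlds: {v, w, y, t}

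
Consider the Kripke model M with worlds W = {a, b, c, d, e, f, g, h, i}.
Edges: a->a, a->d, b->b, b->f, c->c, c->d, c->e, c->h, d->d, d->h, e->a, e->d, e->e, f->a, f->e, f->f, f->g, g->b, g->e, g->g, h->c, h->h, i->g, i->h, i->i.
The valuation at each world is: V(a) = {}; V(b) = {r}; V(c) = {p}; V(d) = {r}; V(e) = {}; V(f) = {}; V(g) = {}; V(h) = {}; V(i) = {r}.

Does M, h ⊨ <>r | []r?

No

Recall that []ψ holds at a world iff ψ holds at every accessible world, and <>ψ holds iff ψ holds at some accessible world.
At h: <>r is false, []r is false, so <>r | []r is false.
  At h: <>r requires r at some successor in {c, h}.
    At c: r is false.
    At h: r is false.
  So <>r is false at h.
  At h: []r requires r at every successor {c, h}.
    r fails at c, so []r is false at h.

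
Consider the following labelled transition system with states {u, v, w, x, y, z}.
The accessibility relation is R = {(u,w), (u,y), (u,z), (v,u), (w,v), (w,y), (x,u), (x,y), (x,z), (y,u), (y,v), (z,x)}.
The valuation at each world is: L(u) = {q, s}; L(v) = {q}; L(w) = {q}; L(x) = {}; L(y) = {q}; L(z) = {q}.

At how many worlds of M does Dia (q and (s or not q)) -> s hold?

Let φ = Dia (q and (s or not q)) -> s. Evaluate φ at each world:
  u (successors {w, y, z}): φ is true.
  v (successors {u}): φ is false.
  w (successors {v, y}): φ is true.
  x (successors {u, y, z}): φ is false.
  y (successors {u, v}): φ is false.
  z (successors {x}): φ is true.
For instance, at y:
  At y: Dia (q and (s or not q)) is true, s is false, so Dia (q and (s or not q)) -> s is false.
    At y: Dia (q and (s or not q)) requires q and (s or not q) at some successor in {u, v}.
      q and (s or not q) holds at u, so Dia (q and (s or not q)) is true at y.
Satisfying worlds: {u, w, z}

3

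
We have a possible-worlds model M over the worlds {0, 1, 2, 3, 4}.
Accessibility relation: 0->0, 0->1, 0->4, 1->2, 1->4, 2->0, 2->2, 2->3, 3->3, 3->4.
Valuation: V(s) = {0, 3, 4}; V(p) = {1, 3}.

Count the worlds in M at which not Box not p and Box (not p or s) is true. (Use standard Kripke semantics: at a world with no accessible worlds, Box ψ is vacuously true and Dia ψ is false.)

2

Recall that Box ψ holds at a world iff ψ holds at every accessible world, and Dia ψ holds iff ψ holds at some accessible world.
Let φ = not Box not p and Box (not p or s). Evaluate φ at each world:
  0 (successors {0, 1, 4}): φ is false.
  1 (successors {2, 4}): φ is false.
  2 (successors {0, 2, 3}): φ is true.
  3 (successors {3, 4}): φ is true.
  4 (successors ∅): φ is false.
For instance, at 1:
  At 1: not Box not p is false, Box (not p or s) is true, so not Box not p and Box (not p or s) is false.
    At 1: Box not p is true, so not Box not p is false.
      At 1: Box not p requires not p at every successor {2, 4}.
        At 2: not p is true.
        At 4: not p is true.
      So Box not p is true at 1.
    At 1: Box (not p or s) requires not p or s at every successor {2, 4}.
      At 2: not p or s is true.
      At 4: not p or s is true.
    So Box (not p or s) is true at 1.
Satisfying worlds: {2, 3}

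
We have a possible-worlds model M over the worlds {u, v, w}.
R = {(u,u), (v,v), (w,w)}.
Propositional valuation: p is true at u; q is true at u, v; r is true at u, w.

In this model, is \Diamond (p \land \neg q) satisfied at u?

No

Recall that \Diamond ψ holds at a world iff ψ holds at some accessible world.
At u: \Diamond (p \land \neg q) requires p \land \neg q at some successor in {u}.
  At u: p \land \neg q is false.
So \Diamond (p \land \neg q) is false at u.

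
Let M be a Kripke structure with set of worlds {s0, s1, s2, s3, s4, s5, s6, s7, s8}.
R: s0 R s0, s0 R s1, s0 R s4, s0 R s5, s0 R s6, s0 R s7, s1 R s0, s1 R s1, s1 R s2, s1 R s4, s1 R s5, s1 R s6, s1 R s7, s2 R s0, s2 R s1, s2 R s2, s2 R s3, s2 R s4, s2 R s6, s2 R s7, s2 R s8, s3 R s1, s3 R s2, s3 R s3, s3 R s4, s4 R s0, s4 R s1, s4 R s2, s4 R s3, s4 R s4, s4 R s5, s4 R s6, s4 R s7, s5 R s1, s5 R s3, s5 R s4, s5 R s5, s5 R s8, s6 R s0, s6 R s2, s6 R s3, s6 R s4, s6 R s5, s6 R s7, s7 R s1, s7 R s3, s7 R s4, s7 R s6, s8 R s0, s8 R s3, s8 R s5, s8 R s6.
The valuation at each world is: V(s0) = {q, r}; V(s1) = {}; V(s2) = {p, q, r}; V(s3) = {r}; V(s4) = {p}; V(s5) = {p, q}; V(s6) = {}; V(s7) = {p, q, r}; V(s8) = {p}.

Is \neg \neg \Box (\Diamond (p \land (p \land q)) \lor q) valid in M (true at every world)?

Yes

Let φ = \neg \neg \Box (\Diamond (p \land (p \land q)) \lor q). Evaluate φ at each world:
  s0 (successors {s0, s1, s4, s5, s6, s7}): φ is true.
  s1 (successors {s0, s1, s2, s4, s5, s6, s7}): φ is true.
  s2 (successors {s0, s1, s2, s3, s4, s6, s7, s8}): φ is true.
  s3 (successors {s1, s2, s3, s4}): φ is true.
  s4 (successors {s0, s1, s2, s3, s4, s5, s6, s7}): φ is true.
  s5 (successors {s1, s3, s4, s5, s8}): φ is true.
  s6 (successors {s0, s2, s3, s4, s5, s7}): φ is true.
  s7 (successors {s1, s3, s4, s6}): φ is true.
  s8 (successors {s0, s3, s5, s6}): φ is true.
For instance, at s1:
  At s1: \neg \Box (\Diamond (p \land (p \land q)) \lor q) is false, so \neg \neg \Box (\Diamond (p \land (p \land q)) \lor q) is true.
    At s1: \Box (\Diamond (p \land (p \land q)) \lor q) is true, so \neg \Box (\Diamond (p \land (p \land q)) \lor q) is false.
      At s1: \Box (\Diamond (p \land (p \land q)) \lor q) requires \Diamond (p \land (p \land q)) \lor q at every successor {s0, s1, s2, s4, s5, s6, s7}.
        At s0: \Diamond (p \land (p \land q)) \lor q is true.
        At s1: \Diamond (p \land (p \land q)) \lor q is true.
        At s2: \Diamond (p \land (p \land q)) \lor q is true.
        At s4: \Diamond (p \land (p \land q)) \lor q is true.
        At s5: \Diamond (p \land (p \land q)) \lor q is true.
        At s6: \Diamond (p \land (p \land q)) \lor q is true.
        At s7: \Diamond (p \land (p \land q)) \lor q is true.
      So \Box (\Diamond (p \land (p \land q)) \lor q) is true at s1.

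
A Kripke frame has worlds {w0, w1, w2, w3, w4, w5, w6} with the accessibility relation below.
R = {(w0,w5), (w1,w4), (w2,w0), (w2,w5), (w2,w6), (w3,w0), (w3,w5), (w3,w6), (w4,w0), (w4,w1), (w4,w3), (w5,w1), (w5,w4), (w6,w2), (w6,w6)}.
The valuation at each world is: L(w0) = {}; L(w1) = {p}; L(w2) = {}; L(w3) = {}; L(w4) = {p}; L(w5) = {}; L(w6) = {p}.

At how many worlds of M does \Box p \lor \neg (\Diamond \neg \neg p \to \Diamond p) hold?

Recall that \Box ψ holds at a world iff ψ holds at every accessible world, and \Diamond ψ holds iff ψ holds at some accessible world.
Let φ = \Box p \lor \neg (\Diamond \neg \neg p \to \Diamond p). Evaluate φ at each world:
  w0 (successors {w5}): φ is false.
  w1 (successors {w4}): φ is true.
  w2 (successors {w0, w5, w6}): φ is false.
  w3 (successors {w0, w5, w6}): φ is false.
  w4 (successors {w0, w1, w3}): φ is false.
  w5 (successors {w1, w4}): φ is true.
  w6 (successors {w2, w6}): φ is false.
For instance, at w1:
  At w1: \Box p is true, \neg (\Diamond \neg \neg p \to \Diamond p) is false, so \Box p \lor \neg (\Diamond \neg \neg p \to \Diamond p) is true.
    At w1: \Box p requires p at every successor {w4}.
      At w4: p is true.
    So \Box p is true at w1.
    At w1: \Diamond \neg \neg p \to \Diamond p is true, so \neg (\Diamond \neg \neg p \to \Diamond p) is false.
      At w1: \Diamond \neg \neg p is true, \Diamond p is true, so \Diamond \neg \neg p \to \Diamond p is true.
Satisfying worlds: {w1, w5}

2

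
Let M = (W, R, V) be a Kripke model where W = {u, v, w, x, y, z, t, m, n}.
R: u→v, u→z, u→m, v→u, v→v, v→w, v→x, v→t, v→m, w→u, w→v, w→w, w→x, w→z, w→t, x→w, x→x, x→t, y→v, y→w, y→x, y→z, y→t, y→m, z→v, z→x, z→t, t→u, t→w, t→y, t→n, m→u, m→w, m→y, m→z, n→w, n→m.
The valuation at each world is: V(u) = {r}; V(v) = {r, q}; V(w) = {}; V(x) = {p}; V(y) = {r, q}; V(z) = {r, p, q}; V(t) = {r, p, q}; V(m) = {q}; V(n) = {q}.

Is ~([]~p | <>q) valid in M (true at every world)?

Recall that []ψ holds at a world iff ψ holds at every accessible world, and <>ψ holds iff ψ holds at some accessible world.
Let φ = ~([]~p | <>q). Evaluate φ at each world:
  u (successors {v, z, m}): φ is false.
  v (successors {u, v, w, x, t, m}): φ is false.
  w (successors {u, v, w, x, z, t}): φ is false.
  x (successors {w, x, t}): φ is false.
  y (successors {v, w, x, z, t, m}): φ is false.
  z (successors {v, x, t}): φ is false.
  t (successors {u, w, y, n}): φ is false.
  m (successors {u, w, y, z}): φ is false.
  n (successors {w, m}): φ is false.
Detail at u (counterexample):
  At u: []~p | <>q is true, so ~([]~p | <>q) is false.
    At u: []~p is false, <>q is true, so []~p | <>q is true.
      At u: []~p requires ~p at every successor {v, z, m}.
        ~p fails at z, so []~p is false at u.
      At u: <>q requires q at some successor in {v, z, m}.
        q holds at v, so <>q is true at u.

No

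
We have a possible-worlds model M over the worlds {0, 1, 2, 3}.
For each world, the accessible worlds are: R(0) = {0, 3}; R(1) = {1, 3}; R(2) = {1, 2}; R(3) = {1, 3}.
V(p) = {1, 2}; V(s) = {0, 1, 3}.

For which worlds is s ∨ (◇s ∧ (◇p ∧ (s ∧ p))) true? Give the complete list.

0, 1, 3

Let φ = s ∨ (◇s ∧ (◇p ∧ (s ∧ p))). Evaluate φ at each world:
  0 (successors {0, 3}): φ is true.
  1 (successors {1, 3}): φ is true.
  2 (successors {1, 2}): φ is false.
  3 (successors {1, 3}): φ is true.
For instance, at 2:
  At 2: s is false, ◇s ∧ (◇p ∧ (s ∧ p)) is false, so s ∨ (◇s ∧ (◇p ∧ (s ∧ p))) is false.
    At 2: ◇s is true, ◇p ∧ (s ∧ p) is false, so ◇s ∧ (◇p ∧ (s ∧ p)) is false.
      At 2: ◇s requires s at some successor in {1, 2}.
        s holds at 1, so ◇s is true at 2.
      At 2: ◇p is true, s ∧ p is false, so ◇p ∧ (s ∧ p) is false.
Satisfying worlds: {0, 1, 3}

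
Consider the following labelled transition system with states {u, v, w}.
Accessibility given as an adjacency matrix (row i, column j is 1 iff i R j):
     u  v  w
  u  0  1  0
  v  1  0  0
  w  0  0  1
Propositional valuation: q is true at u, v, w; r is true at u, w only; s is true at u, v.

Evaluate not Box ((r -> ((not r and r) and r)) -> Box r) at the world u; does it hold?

At u: Box ((r -> ((not r and r) and r)) -> Box r) is true, so not Box ((r -> ((not r and r) and r)) -> Box r) is false.
  At u: Box ((r -> ((not r and r) and r)) -> Box r) requires (r -> ((not r and r) and r)) -> Box r at every successor {v}.
      At v: r -> ((not r and r) and r) is true, Box r is true, so (r -> ((not r and r) and r)) -> Box r is true.
  So Box ((r -> ((not r and r) and r)) -> Box r) is true at u.

No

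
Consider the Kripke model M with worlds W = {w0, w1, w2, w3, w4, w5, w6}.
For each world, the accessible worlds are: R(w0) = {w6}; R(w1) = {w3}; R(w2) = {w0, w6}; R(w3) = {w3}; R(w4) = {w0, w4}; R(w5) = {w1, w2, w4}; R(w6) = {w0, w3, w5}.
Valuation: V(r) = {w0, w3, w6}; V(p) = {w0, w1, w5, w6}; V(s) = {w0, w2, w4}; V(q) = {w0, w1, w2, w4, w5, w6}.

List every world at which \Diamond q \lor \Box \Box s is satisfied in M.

Let φ = \Diamond q \lor \Box \Box s. Evaluate φ at each world:
  w0 (successors {w6}): φ is true.
  w1 (successors {w3}): φ is false.
  w2 (successors {w0, w6}): φ is true.
  w3 (successors {w3}): φ is false.
  w4 (successors {w0, w4}): φ is true.
  w5 (successors {w1, w2, w4}): φ is true.
  w6 (successors {w0, w3, w5}): φ is true.
For instance, at w2:
  At w2: \Diamond q is true, \Box \Box s is false, so \Diamond q \lor \Box \Box s is true.
    At w2: \Diamond q requires q at some successor in {w0, w6}.
      q holds at w0, so \Diamond q is true at w2.
    At w2: \Box \Box s requires \Box s at every successor {w0, w6}.
      \Box s fails at w0, so \Box \Box s is false at w2.
Satisfying worlds: {w0, w2, w4, w5, w6}

w0, w2, w4, w5, w6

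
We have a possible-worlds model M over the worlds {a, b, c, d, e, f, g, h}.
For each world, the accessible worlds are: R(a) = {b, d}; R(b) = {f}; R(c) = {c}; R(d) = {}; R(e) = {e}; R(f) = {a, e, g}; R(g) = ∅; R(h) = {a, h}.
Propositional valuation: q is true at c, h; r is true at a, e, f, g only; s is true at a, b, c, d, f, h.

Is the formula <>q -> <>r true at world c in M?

At c: <>q is true, <>r is false, so <>q -> <>r is false.
  At c: <>q requires q at some successor in {c}.
    q holds at c, so <>q is true at c.
  At c: <>r requires r at some successor in {c}.
    At c: r is false.
  So <>r is false at c.

No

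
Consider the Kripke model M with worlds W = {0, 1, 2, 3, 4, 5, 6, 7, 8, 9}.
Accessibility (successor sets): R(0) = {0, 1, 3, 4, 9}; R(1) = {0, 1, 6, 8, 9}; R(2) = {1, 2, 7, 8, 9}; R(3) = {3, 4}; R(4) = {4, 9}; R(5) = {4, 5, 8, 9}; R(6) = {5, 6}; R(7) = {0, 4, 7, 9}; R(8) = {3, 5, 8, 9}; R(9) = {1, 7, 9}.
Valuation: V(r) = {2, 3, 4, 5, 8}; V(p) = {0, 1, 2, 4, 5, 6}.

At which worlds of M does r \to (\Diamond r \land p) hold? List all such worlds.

0, 1, 2, 4, 5, 6, 7, 9

Let φ = r \to (\Diamond r \land p). Evaluate φ at each world:
  0 (successors {0, 1, 3, 4, 9}): φ is true.
  1 (successors {0, 1, 6, 8, 9}): φ is true.
  2 (successors {1, 2, 7, 8, 9}): φ is true.
  3 (successors {3, 4}): φ is false.
  4 (successors {4, 9}): φ is true.
  5 (successors {4, 5, 8, 9}): φ is true.
  6 (successors {5, 6}): φ is true.
  7 (successors {0, 4, 7, 9}): φ is true.
  8 (successors {3, 5, 8, 9}): φ is false.
  9 (successors {1, 7, 9}): φ is true.
For instance, at 0:
  At 0: r is false, \Diamond r \land p is true, so r \to (\Diamond r \land p) is true.
    At 0: \Diamond r is true, p is true, so \Diamond r \land p is true.
      At 0: \Diamond r requires r at some successor in {0, 1, 3, 4, 9}.
        r holds at 3, so \Diamond r is true at 0.
Satisfying worlds: {0, 1, 2, 4, 5, 6, 7, 9}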